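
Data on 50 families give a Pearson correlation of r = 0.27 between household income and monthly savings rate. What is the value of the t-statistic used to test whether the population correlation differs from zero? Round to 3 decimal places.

t = r·√(n−2) / √(1−r²) with r = 0.27, n = 50
  = 0.27·√48 / √(1 − 0.0729)
  = 0.27·6.928203 / 0.962860
  = 1.870615 / 0.962860 = 1.943

1.943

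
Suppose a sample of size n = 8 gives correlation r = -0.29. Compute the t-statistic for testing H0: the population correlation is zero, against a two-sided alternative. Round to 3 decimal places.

1 − r² = 1 − 0.0841 = 0.9159;  √(1−r²) = 0.957027
√(n−2) = √6 = 2.449490
t = r·√(n−2)/√(1−r²) = -0.29 · 2.449490 / 0.957027 = -0.742

-0.742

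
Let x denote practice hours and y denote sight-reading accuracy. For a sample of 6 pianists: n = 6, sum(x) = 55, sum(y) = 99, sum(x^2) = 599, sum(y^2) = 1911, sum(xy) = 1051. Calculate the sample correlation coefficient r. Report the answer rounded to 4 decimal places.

0.8846

Numerator: nΣxy − (Σx)(Σy) = 6·1051 − (55)(99) = 861
Denominator: √[(nΣx²−(Σx)²)(nΣy²−(Σy)²)]
  nΣx²−(Σx)² = 6·599 − 3025 = 569;  nΣy²−(Σy)² = 6·1911 − 9801 = 1665
  √(569·1665) = √947385 = 973.3370
r = 861 / 973.3370 = 0.8846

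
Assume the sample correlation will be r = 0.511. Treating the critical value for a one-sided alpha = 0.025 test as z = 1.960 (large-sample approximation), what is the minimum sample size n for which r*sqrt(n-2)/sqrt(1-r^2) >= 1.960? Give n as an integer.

13

Need r·√(n−2)/√(1−r²) ≥ 1.960
√(n−2) ≥ 1.960·√(1−0.261121) / 0.511 = 1.960·0.859581 / 0.511 = 3.2970
n−2 ≥ 10.8702  ⇒  n ≥ 12.8702
Smallest integer n = 13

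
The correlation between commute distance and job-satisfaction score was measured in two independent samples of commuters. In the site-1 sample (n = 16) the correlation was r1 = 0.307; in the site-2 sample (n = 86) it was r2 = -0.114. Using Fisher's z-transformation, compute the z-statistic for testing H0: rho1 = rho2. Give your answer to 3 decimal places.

1.447

Fisher z-transforms: z1 = atanh(0.307) = 0.317230, z2 = atanh(-0.114) = -0.114498; difference d = 0.431728
Var(d) = 1/13 + 1/83 = 0.0769231 + 0.0120482 = 0.0889713
z = d/√Var(d) = 0.431728 / √0.0889713 = 0.431728 / 0.298281 = 1.447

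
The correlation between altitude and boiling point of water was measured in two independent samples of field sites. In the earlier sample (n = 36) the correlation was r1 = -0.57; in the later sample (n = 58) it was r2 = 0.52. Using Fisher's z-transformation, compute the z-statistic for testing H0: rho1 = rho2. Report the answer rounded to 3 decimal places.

z1 = atanh(-0.57) = -0.647523,  z2 = atanh(0.52) = 0.576340
SE = √(1/(n1−3) + 1/(n2−3)) = √(1/33 + 1/55) = √(0.0303030 + 0.0181818) = √0.0484848 = 0.220193
z = (z1 − z2)/SE = (-0.647523 − 0.576340) / 0.220193 = -1.223863 / 0.220193 = -5.558

-5.558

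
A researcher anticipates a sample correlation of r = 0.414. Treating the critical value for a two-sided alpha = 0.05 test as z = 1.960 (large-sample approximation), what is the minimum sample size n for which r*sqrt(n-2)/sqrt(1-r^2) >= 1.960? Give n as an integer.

Need r·√(n−2)/√(1−r²) ≥ 1.960
√(n−2) ≥ 1.960·√(1−0.171396) / 0.414 = 1.960·0.910277 / 0.414 = 4.3095
n−2 ≥ 18.5718  ⇒  n ≥ 20.5718
Smallest integer n = 21

21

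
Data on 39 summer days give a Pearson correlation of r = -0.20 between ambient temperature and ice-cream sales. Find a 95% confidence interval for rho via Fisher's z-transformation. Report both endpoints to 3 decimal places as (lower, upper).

(-0.485, 0.123)

z_r = atanh(-0.20) = -0.202733;  SE = 1/√(n−3) = 1/√36 = 0.166667
z-limits: -0.202733 ± 1.960·0.166667 = -0.202733 ± 0.326667 = [-0.529400, 0.123934]
ρ-limits: (tanh -0.529400, tanh 0.123934) = (-0.485, 0.123)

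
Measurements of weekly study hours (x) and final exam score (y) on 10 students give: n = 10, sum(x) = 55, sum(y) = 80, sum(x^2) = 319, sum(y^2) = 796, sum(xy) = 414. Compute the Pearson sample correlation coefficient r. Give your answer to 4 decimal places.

-0.5125

S_xy = nΣxy − ΣxΣy = 10·414 − 55·80 = 4140 − 4400 = -260
S_xx = nΣx² − (Σx)² = 10·319 − 55² = 3190 − 3025 = 165
S_yy = nΣy² − (Σy)² = 10·796 − 80² = 7960 − 6400 = 1560
r = S_xy / √(S_xx·S_yy) = -260 / √(165·1560) = -260 / √257400 = -260 / 507.3460 = -0.5125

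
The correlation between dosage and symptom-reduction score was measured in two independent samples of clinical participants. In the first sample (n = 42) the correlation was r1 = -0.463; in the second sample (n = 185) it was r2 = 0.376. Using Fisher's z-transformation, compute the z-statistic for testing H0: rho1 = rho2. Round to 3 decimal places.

-5.081

Fisher z-transforms: z1 = atanh(-0.463) = -0.501123, z2 = atanh(0.376) = 0.395393; difference d = -0.896516
Var(d) = 1/39 + 1/182 = 0.0256410 + 0.0054945 = 0.0311355
z = d/√Var(d) = -0.896516 / √0.0311355 = -0.896516 / 0.176453 = -5.081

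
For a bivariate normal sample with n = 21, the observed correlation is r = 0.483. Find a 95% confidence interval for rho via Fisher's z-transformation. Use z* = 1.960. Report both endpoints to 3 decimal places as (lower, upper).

z_r = atanh(0.483) = 0.526890;  SE = 1/√(n−3) = 1/√18 = 0.235702
z-limits: 0.526890 ± 1.960·0.235702 = 0.526890 ± 0.461976 = [0.064914, 0.988866]
ρ-limits: (tanh 0.064914, tanh 0.988866) = (0.065, 0.757)

(0.065, 0.757)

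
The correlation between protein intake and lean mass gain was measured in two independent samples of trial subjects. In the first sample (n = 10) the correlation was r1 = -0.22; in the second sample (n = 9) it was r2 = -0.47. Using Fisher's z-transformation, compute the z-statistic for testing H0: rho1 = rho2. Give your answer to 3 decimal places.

0.515

Fisher z-transforms: z1 = atanh(-0.22) = -0.223656, z2 = atanh(-0.47) = -0.510070; difference d = 0.286414
Var(d) = 1/7 + 1/6 = 0.1428571 + 0.1666667 = 0.3095238
z = d/√Var(d) = 0.286414 / √0.3095238 = 0.286414 / 0.556349 = 0.515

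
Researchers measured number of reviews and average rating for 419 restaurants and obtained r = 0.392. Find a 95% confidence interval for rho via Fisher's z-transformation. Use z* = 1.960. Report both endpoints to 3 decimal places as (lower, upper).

(0.308, 0.470)

Fisher z: z_r = atanh(r) = ½·ln((1+0.392)/(1−0.392)) = 0.414161
SE(z) = 1/√(n−3) = 1/√416 = 0.049029
95% ⇒ z* = 1.960; margin = 1.960·0.049029 = 0.096097
CI on z-scale: (0.318064, 0.510258)
Back-transform: tanh(0.318064) = 0.307755, tanh(0.510258) = 0.470146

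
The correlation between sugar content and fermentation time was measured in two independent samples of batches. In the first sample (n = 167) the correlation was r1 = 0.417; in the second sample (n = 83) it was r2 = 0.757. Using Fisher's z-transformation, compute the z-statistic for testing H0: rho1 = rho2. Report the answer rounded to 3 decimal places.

-3.997

Fisher z-transforms: z1 = atanh(0.417) = 0.444055, z2 = atanh(0.757) = 0.989151; difference d = -0.545096
Var(d) = 1/164 + 1/80 = 0.0060976 + 0.0125000 = 0.0185976
z = d/√Var(d) = -0.545096 / √0.0185976 = -0.545096 / 0.136373 = -3.997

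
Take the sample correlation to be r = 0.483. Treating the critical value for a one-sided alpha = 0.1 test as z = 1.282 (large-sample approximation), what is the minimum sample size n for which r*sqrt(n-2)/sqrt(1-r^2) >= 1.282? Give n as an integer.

r√(n−2)/√(1−r²) ≥ 1.282  ⇔  n−2 ≥ (1.282)²·(1−r²)/r²
(1−r²)/r² = (1−0.233289)/0.233289 = 3.2865
n ≥ 2 + 1.643524·3.2865 = 2 + 5.4014 = 7.4014
⌈7.4014⌉ = 8

8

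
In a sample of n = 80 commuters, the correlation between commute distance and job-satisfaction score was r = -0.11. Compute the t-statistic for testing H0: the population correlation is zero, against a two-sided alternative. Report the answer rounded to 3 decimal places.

-0.977

t = r·√(n−2) / √(1−r²) with r = -0.11, n = 80
  = -0.11·√78 / √(1 − 0.0121)
  = -0.11·8.831761 / 0.993932
  = -0.971494 / 0.993932 = -0.977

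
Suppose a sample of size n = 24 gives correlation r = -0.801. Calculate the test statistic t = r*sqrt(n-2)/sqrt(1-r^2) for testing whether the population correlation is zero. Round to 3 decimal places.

-6.276

1 − r² = 1 − 0.641601 = 0.358399;  √(1−r²) = 0.598664
√(n−2) = √22 = 4.690416
t = r·√(n−2)/√(1−r²) = -0.801 · 4.690416 / 0.598664 = -6.276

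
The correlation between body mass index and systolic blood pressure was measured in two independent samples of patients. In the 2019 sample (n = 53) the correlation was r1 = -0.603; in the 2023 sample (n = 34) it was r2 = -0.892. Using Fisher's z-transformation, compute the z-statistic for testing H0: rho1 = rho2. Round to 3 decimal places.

z1 = atanh(-0.603) = -0.697848,  z2 = atanh(-0.892) = -1.431629
SE = √(1/(n1−3) + 1/(n2−3)) = √(1/50 + 1/31) = √(0.0200000 + 0.0322581) = √0.0522581 = 0.228600
z = (z1 − z2)/SE = (-0.697848 − (-1.431629)) / 0.228600 = 0.733781 / 0.228600 = 3.210

3.210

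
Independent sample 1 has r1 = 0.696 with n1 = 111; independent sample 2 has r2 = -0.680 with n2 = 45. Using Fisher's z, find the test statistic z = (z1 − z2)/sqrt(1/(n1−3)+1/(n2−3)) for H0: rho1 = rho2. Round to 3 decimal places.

9.286

z1 = atanh(0.696) = 0.859500,  z2 = atanh(-0.680) = -0.829114
SE = √(1/(n1−3) + 1/(n2−3)) = √(1/108 + 1/42) = √(0.0092593 + 0.0238095) = √0.0330688 = 0.181848
z = (z1 − z2)/SE = (0.859500 − (-0.829114)) / 0.181848 = 1.688614 / 0.181848 = 9.286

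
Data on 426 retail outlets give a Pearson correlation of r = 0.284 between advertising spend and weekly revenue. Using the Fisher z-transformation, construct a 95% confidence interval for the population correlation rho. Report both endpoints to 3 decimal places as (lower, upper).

z_r = atanh(0.284) = 0.292028;  SE = 1/√(n−3) = 1/√423 = 0.048622
z-limits: 0.292028 ± 1.960·0.048622 = 0.292028 ± 0.095299 = [0.196729, 0.387327]
ρ-limits: (tanh 0.196729, tanh 0.387327) = (0.194, 0.369)

(0.194, 0.369)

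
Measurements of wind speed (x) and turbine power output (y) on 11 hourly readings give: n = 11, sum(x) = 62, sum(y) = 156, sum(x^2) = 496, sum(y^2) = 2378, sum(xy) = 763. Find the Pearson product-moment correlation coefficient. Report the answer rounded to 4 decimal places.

-0.7463

S_xy = nΣxy − ΣxΣy = 11·763 − 62·156 = 8393 − 9672 = -1279
S_xx = nΣx² − (Σx)² = 11·496 − 62² = 5456 − 3844 = 1612
S_yy = nΣy² − (Σy)² = 11·2378 − 156² = 26158 − 24336 = 1822
r = S_xy / √(S_xx·S_yy) = -1279 / √(1612·1822) = -1279 / √2937064 = -1279 / 1713.7865 = -0.7463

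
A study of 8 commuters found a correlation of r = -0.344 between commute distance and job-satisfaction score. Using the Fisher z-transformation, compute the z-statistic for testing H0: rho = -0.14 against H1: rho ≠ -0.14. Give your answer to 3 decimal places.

-0.487

z_r = atanh(-0.344) = -0.358622,  z_0 = atanh(-0.14) = -0.140926
SE = 1/√(n−3) = 1/√5 = 0.447214
z = (z_r − z_0)/SE = (-0.358622 − (-0.140926)) / 0.447214 = -0.217696 / 0.447214 = -0.487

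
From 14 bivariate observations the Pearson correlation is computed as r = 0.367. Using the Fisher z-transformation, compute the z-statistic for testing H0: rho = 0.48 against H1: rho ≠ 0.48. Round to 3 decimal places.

-0.458

Fisher z: atanh(0.367) = 0.384952, atanh(0.48) = 0.522984
z = (z_r − z_0)·√(n−3) = (0.384952 − 0.522984)·√11 = -0.138032 · 3.316625 = -0.458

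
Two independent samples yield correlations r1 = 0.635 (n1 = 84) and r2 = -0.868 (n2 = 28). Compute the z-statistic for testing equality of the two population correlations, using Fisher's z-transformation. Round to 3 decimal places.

9.068

z1 = atanh(0.635) = 0.749750,  z2 = atanh(-0.868) = -1.324911
SE = √(1/(n1−3) + 1/(n2−3)) = √(1/81 + 1/25) = √(0.0123457 + 0.0400000) = √0.0523457 = 0.228792
z = (z1 − z2)/SE = (0.749750 − (-1.324911)) / 0.228792 = 2.074661 / 0.228792 = 9.068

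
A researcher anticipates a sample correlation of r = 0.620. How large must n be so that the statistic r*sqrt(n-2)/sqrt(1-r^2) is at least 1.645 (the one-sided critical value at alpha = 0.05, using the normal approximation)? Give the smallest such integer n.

7

r√(n−2)/√(1−r²) ≥ 1.645  ⇔  n−2 ≥ (1.645)²·(1−r²)/r²
(1−r²)/r² = (1−0.384400)/0.384400 = 1.6015
n ≥ 2 + 2.706025·1.6015 = 2 + 4.3337 = 6.3337
⌈6.3337⌉ = 7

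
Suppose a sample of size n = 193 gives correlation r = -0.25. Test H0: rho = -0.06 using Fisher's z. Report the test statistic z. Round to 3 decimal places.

Fisher z: atanh(-0.25) = -0.255413, atanh(-0.06) = -0.060072
z = (z_r − z_0)·√(n−3) = (-0.255413 − (-0.060072))·√190 = -0.195341 · 13.784049 = -2.693

-2.693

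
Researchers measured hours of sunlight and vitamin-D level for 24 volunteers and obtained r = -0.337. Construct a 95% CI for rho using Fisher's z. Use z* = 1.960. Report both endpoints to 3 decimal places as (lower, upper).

(-0.652, 0.077)

z_r = atanh(-0.337) = -0.350704;  SE = 1/√(n−3) = 1/√21 = 0.218218
z-limits: -0.350704 ± 1.960·0.218218 = -0.350704 ± 0.427707 = [-0.778411, 0.077003]
ρ-limits: (tanh -0.778411, tanh 0.077003) = (-0.652, 0.077)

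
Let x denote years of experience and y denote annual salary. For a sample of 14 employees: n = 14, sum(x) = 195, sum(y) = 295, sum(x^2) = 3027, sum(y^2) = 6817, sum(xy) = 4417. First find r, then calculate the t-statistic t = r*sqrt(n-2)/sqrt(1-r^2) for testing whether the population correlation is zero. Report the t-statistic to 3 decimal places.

3.520

S_xy = nΣxy − ΣxΣy = 14·4417 − 195·295 = 61838 − 57525 = 4313
S_xx = nΣx² − (Σx)² = 14·3027 − 195² = 42378 − 38025 = 4353
S_yy = nΣy² − (Σy)² = 14·6817 − 295² = 95438 − 87025 = 8413
r = S_xy / √(S_xx·S_yy) = 4313 / √(4353·8413) = 4313 / √36621789 = 4313 / 6051.5939 = 0.7127
t = r·√(n−2)/√(1−r²) = 0.7127·√12 / √(1−0.507941) = 2.468865 / 0.701469 = 3.520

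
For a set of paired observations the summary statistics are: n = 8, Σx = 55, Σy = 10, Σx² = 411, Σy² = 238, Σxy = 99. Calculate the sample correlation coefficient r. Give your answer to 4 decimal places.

0.3513

Numerator: nΣxy − (Σx)(Σy) = 8·99 − (55)(10) = 242
Denominator: √[(nΣx²−(Σx)²)(nΣy²−(Σy)²)]
  nΣx²−(Σx)² = 8·411 − 3025 = 263;  nΣy²−(Σy)² = 8·238 − 100 = 1804
  √(263·1804) = √474452 = 688.8048
r = 242 / 688.8048 = 0.3513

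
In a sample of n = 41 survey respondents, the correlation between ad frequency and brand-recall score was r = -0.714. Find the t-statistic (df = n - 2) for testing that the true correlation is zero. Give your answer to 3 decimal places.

-6.369

t = r·√(n−2) / √(1−r²) with r = -0.714, n = 41
  = -0.714·√39 / √(1 − 0.509796)
  = -0.714·6.244998 / 0.700146
  = -4.458929 / 0.700146 = -6.369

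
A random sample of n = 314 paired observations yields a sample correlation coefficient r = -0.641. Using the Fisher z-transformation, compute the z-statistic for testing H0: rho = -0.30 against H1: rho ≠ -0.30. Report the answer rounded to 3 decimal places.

Fisher z: atanh(-0.641) = -0.759869, atanh(-0.30) = -0.309520
z = (z_r − z_0)·√(n−3) = (-0.759869 − (-0.309520))·√311 = -0.450349 · 17.635192 = -7.942

-7.942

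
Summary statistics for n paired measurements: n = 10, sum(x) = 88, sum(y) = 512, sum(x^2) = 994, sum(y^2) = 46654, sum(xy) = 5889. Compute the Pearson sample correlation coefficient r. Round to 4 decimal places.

S_xy = nΣxy − ΣxΣy = 10·5889 − 88·512 = 58890 − 45056 = 13834
S_xx = nΣx² − (Σx)² = 10·994 − 88² = 9940 − 7744 = 2196
S_yy = nΣy² − (Σy)² = 10·46654 − 512² = 466540 − 262144 = 204396
r = S_xy / √(S_xx·S_yy) = 13834 / √(2196·204396) = 13834 / √448853616 = 13834 / 21186.1657 = 0.6530

0.6530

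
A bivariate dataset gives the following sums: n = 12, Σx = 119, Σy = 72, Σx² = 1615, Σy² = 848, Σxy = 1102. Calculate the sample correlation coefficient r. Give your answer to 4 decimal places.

S_xy = nΣxy − ΣxΣy = 12·1102 − 119·72 = 13224 − 8568 = 4656
S_xx = nΣx² − (Σx)² = 12·1615 − 119² = 19380 − 14161 = 5219
S_yy = nΣy² − (Σy)² = 12·848 − 72² = 10176 − 5184 = 4992
r = S_xy / √(S_xx·S_yy) = 4656 / √(5219·4992) = 4656 / √26053248 = 4656 / 5104.2382 = 0.9122

0.9122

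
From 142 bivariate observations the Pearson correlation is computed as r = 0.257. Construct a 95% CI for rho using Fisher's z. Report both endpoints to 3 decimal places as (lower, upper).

(0.096, 0.405)

z_r = atanh(0.257) = 0.262894;  SE = 1/√(n−3) = 1/√139 = 0.084819
z-limits: 0.262894 ± 1.960·0.084819 = 0.262894 ± 0.166245 = [0.096649, 0.429139]
ρ-limits: (tanh 0.096649, tanh 0.429139) = (0.096, 0.405)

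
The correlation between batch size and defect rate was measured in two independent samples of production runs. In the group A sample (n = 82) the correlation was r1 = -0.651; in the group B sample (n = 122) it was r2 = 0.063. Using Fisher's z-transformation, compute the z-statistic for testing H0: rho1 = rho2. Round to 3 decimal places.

z1 = atanh(-0.651) = -0.777032,  z2 = atanh(0.063) = 0.063084
SE = √(1/(n1−3) + 1/(n2−3)) = √(1/79 + 1/119) = √(0.0126582 + 0.0084034) = √0.0210616 = 0.145126
z = (z1 − z2)/SE = (-0.777032 − 0.063084) / 0.145126 = -0.840116 / 0.145126 = -5.789

-5.789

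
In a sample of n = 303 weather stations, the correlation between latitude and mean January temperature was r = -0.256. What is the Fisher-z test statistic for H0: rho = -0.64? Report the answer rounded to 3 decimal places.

z_r = atanh(-0.256) = -0.261823,  z_0 = atanh(-0.64) = -0.758174
SE = 1/√(n−3) = 1/√300 = 0.057735
z = (z_r − z_0)/SE = (-0.261823 − (-0.758174)) / 0.057735 = 0.496351 / 0.057735 = 8.597

8.597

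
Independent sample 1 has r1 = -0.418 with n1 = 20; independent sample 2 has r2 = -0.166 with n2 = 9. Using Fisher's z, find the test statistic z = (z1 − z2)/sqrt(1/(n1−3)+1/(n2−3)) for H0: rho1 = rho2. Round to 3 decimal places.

-0.585

Fisher z-transforms: z1 = atanh(-0.418) = -0.445266, z2 = atanh(-0.166) = -0.167550; difference d = -0.277716
Var(d) = 1/17 + 1/6 = 0.0588235 + 0.1666667 = 0.2254902
z = d/√Var(d) = -0.277716 / √0.2254902 = -0.277716 / 0.474858 = -0.585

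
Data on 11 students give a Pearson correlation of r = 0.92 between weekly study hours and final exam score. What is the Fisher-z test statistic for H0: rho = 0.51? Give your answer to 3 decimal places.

z_r = atanh(0.92) = 1.589027,  z_0 = atanh(0.51) = 0.562730
SE = 1/√(n−3) = 1/√8 = 0.353553
z = (z_r − z_0)/SE = (1.589027 − 0.562730) / 0.353553 = 1.026297 / 0.353553 = 2.903

2.903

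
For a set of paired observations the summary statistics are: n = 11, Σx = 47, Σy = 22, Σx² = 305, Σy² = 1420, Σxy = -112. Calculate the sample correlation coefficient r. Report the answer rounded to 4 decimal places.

Numerator: nΣxy − (Σx)(Σy) = 11·(-112) − (47)(22) = -2266
Denominator: √[(nΣx²−(Σx)²)(nΣy²−(Σy)²)]
  nΣx²−(Σx)² = 11·305 − 2209 = 1146;  nΣy²−(Σy)² = 11·1420 − 484 = 15136
  √(1146·15136) = √17345856 = 4164.8357
r = -2266 / 4164.8357 = -0.5441

-0.5441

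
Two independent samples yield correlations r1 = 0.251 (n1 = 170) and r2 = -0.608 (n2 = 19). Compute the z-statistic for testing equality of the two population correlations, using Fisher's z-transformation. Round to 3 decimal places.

3.677

z1 = atanh(0.251) = 0.256480,  z2 = atanh(-0.608) = -0.705742
SE = √(1/(n1−3) + 1/(n2−3)) = √(1/167 + 1/16) = √(0.0059880 + 0.0625000) = √0.0684880 = 0.261702
z = (z1 − z2)/SE = (0.256480 − (-0.705742)) / 0.261702 = 0.962222 / 0.261702 = 3.677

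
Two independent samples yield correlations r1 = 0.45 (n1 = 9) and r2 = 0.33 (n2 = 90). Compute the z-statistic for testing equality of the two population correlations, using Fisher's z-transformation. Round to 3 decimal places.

z1 = atanh(0.45) = 0.484700,  z2 = atanh(0.33) = 0.342828
SE = √(1/(n1−3) + 1/(n2−3)) = √(1/6 + 1/87) = √(0.1666667 + 0.0114943) = √0.1781610 = 0.422091
z = (z1 − z2)/SE = (0.484700 − 0.342828) / 0.422091 = 0.141872 / 0.422091 = 0.336

0.336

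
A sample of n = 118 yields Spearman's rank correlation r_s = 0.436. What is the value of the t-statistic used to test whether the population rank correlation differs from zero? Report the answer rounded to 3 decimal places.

5.218

t = r_s·√(n−2) / √(1−r_s²) with r_s = 0.436, n = 118
  = 0.436·√116 / √(1 − 0.190096)
  = 0.436·10.770330 / 0.899947
  = 4.695864 / 0.899947 = 5.218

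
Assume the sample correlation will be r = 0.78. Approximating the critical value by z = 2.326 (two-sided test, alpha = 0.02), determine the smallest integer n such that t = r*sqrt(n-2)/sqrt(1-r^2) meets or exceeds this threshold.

Need r·√(n−2)/√(1−r²) ≥ 2.326
√(n−2) ≥ 2.326·√(1−0.6084) / 0.78 = 2.326·0.625780 / 0.78 = 1.8661
n−2 ≥ 3.4823  ⇒  n ≥ 5.4823
Smallest integer n = 6

6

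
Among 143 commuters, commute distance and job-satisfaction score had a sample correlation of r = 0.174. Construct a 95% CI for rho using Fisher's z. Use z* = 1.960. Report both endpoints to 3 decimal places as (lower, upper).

(0.010, 0.329)

z_r = atanh(0.174) = 0.175789;  SE = 1/√(n−3) = 1/√140 = 0.084515
z-limits: 0.175789 ± 1.960·0.084515 = 0.175789 ± 0.165649 = [0.010140, 0.341438]
ρ-limits: (tanh 0.010140, tanh 0.341438) = (0.010, 0.329)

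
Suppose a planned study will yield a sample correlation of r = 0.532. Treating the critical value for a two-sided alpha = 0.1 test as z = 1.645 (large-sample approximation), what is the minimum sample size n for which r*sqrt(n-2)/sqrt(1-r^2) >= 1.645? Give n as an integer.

r√(n−2)/√(1−r²) ≥ 1.645  ⇔  n−2 ≥ (1.645)²·(1−r²)/r²
(1−r²)/r² = (1−0.283024)/0.283024 = 2.5333
n ≥ 2 + 2.706025·2.5333 = 2 + 6.8552 = 8.8552
⌈8.8552⌉ = 9

9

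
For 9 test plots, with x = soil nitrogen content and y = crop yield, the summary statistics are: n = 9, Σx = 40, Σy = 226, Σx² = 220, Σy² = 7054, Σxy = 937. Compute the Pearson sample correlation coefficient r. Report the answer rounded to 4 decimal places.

Numerator: nΣxy − (Σx)(Σy) = 9·937 − (40)(226) = -607
Denominator: √[(nΣx²−(Σx)²)(nΣy²−(Σy)²)]
  nΣx²−(Σx)² = 9·220 − 1600 = 380;  nΣy²−(Σy)² = 9·7054 − 51076 = 12410
  √(380·12410) = √4715800 = 2171.5893
r = -607 / 2171.5893 = -0.2795

-0.2795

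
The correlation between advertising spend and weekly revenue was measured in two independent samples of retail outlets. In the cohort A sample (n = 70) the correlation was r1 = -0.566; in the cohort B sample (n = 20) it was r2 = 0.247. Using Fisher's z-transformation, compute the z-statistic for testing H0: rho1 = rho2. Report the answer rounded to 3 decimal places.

-3.291

z1 = atanh(-0.566) = -0.641618,  z2 = atanh(0.247) = 0.252215
SE = √(1/(n1−3) + 1/(n2−3)) = √(1/67 + 1/17) = √(0.0149254 + 0.0588235) = √0.0737489 = 0.271567
z = (z1 − z2)/SE = (-0.641618 − 0.252215) / 0.271567 = -0.893833 / 0.271567 = -3.291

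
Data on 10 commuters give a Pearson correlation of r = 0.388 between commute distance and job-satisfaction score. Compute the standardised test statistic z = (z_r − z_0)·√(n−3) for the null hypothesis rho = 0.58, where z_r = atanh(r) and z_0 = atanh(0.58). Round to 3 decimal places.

z_r = atanh(0.388) = 0.409443,  z_0 = atanh(0.58) = 0.662463
SE = 1/√(n−3) = 1/√7 = 0.377964
z = (z_r − z_0)/SE = (0.409443 − 0.662463) / 0.377964 = -0.253020 / 0.377964 = -0.669

-0.669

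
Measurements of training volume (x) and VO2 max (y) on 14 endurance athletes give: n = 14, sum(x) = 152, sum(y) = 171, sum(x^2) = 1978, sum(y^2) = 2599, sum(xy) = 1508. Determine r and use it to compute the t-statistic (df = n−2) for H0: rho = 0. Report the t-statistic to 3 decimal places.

-5.645

S_xy = nΣxy − ΣxΣy = 14·1508 − 152·171 = 21112 − 25992 = -4880
S_xx = nΣx² − (Σx)² = 14·1978 − 152² = 27692 − 23104 = 4588
S_yy = nΣy² − (Σy)² = 14·2599 − 171² = 36386 − 29241 = 7145
r = S_xy / √(S_xx·S_yy) = -4880 / √(4588·7145) = -4880 / √32781260 = -4880 / 5725.4921 = -0.8523
t = r·√(n−2)/√(1−r²) = -0.8523·√12 / √(1−0.726415) = -2.952454 / 0.523054 = -5.645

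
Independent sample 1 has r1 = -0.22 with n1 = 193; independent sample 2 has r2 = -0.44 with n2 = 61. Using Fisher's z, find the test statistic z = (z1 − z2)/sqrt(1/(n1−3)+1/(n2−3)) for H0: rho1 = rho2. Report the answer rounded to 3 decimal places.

1.657

z1 = atanh(-0.22) = -0.223656,  z2 = atanh(-0.44) = -0.472231
SE = √(1/(n1−3) + 1/(n2−3)) = √(1/190 + 1/58) = √(0.0052632 + 0.0172414) = √0.0225046 = 0.150015
z = (z1 − z2)/SE = (-0.223656 − (-0.472231)) / 0.150015 = 0.248575 / 0.150015 = 1.657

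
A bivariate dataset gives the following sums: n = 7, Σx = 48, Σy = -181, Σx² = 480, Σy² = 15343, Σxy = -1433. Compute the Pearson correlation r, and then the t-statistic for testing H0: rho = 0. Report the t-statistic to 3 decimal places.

S_xy = nΣxy − ΣxΣy = 7·(-1433) − 48·(-181) = -10031 − (-8688) = -1343
S_xx = nΣx² − (Σx)² = 7·480 − 48² = 3360 − 2304 = 1056
S_yy = nΣy² − (Σy)² = 7·15343 − (-181)² = 107401 − 32761 = 74640
r = S_xy / √(S_xx·S_yy) = -1343 / √(1056·74640) = -1343 / √78819840 = -1343 / 8878.0538 = -0.1513
t = r·√(n−2)/√(1−r²) = -0.1513·√5 / √(1−0.022892) = -0.338317 / 0.988488 = -0.342

-0.342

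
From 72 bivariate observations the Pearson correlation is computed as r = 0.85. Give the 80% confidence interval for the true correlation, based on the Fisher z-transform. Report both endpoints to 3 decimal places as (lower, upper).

(0.801, 0.888)

z_r = atanh(0.85) = 1.256153;  SE = 1/√(n−3) = 1/√69 = 0.120386
z-limits: 1.256153 ± 1.282·0.120386 = 1.256153 ± 0.154335 = [1.101818, 1.410488]
ρ-limits: (tanh 1.101818, tanh 1.410488) = (0.801, 0.888)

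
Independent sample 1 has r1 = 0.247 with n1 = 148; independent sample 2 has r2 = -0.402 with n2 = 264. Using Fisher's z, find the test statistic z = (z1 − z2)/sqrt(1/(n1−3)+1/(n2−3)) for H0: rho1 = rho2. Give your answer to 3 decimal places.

6.548

Fisher z-transforms: z1 = atanh(0.247) = 0.252215, z2 = atanh(-0.402) = -0.426032; difference d = 0.678247
Var(d) = 1/145 + 1/261 = 0.0068966 + 0.0038314 = 0.0107280
z = d/√Var(d) = 0.678247 / √0.0107280 = 0.678247 / 0.103576 = 6.548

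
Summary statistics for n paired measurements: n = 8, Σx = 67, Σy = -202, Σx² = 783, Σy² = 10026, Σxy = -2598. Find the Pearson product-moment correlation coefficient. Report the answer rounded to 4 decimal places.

Numerator: nΣxy − (Σx)(Σy) = 8·(-2598) − (67)(-202) = -7250
Denominator: √[(nΣx²−(Σx)²)(nΣy²−(Σy)²)]
  nΣx²−(Σx)² = 8·783 − 4489 = 1775;  nΣy²−(Σy)² = 8·10026 − 40804 = 39404
  √(1775·39404) = √69942100 = 8363.1394
r = -7250 / 8363.1394 = -0.8669

-0.8669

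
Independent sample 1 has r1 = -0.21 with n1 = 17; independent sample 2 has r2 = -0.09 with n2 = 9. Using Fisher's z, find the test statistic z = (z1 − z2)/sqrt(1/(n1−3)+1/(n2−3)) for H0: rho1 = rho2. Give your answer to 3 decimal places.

-0.252

Fisher z-transforms: z1 = atanh(-0.21) = -0.213171, z2 = atanh(-0.09) = -0.090244; difference d = -0.122927
Var(d) = 1/14 + 1/6 = 0.0714286 + 0.1666667 = 0.2380953
z = d/√Var(d) = -0.122927 / √0.2380953 = -0.122927 / 0.487950 = -0.252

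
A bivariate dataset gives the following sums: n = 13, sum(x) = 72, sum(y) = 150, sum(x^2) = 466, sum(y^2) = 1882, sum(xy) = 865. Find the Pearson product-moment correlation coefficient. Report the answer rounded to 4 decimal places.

S_xy = nΣxy − ΣxΣy = 13·865 − 72·150 = 11245 − 10800 = 445
S_xx = nΣx² − (Σx)² = 13·466 − 72² = 6058 − 5184 = 874
S_yy = nΣy² − (Σy)² = 13·1882 − 150² = 24466 − 22500 = 1966
r = S_xy / √(S_xx·S_yy) = 445 / √(874·1966) = 445 / √1718284 = 445 / 1310.8333 = 0.3395

0.3395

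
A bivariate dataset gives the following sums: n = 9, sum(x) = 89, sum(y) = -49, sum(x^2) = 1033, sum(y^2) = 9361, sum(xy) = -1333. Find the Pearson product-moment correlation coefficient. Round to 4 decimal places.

S_xy = nΣxy − ΣxΣy = 9·(-1333) − 89·(-49) = -11997 − (-4361) = -7636
S_xx = nΣx² − (Σx)² = 9·1033 − 89² = 9297 − 7921 = 1376
S_yy = nΣy² − (Σy)² = 9·9361 − (-49)² = 84249 − 2401 = 81848
r = S_xy / √(S_xx·S_yy) = -7636 / √(1376·81848) = -7636 / √112622848 = -7636 / 10612.3912 = -0.7195

-0.7195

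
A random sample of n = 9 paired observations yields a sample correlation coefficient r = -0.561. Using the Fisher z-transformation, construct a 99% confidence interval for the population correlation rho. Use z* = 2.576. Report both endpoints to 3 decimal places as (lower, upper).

(-0.934, 0.395)

Fisher z: z_r = atanh(r) = ½·ln((1+(-0.561))/(1−(-0.561))) = -0.634291
SE(z) = 1/√(n−3) = 1/√6 = 0.408248
99% ⇒ z* = 2.576; margin = 2.576·0.408248 = 1.051647
CI on z-scale: (-1.685938, 0.417356)
Back-transform: tanh(-1.685938) = -0.933628, tanh(0.417356) = 0.394701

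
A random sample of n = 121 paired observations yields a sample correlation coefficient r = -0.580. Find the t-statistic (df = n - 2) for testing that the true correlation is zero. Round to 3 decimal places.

-7.767

1 − r² = 1 − 0.336400 = 0.663600;  √(1−r²) = 0.814616
√(n−2) = √119 = 10.908712
t = r·√(n−2)/√(1−r²) = -0.580 · 10.908712 / 0.814616 = -7.767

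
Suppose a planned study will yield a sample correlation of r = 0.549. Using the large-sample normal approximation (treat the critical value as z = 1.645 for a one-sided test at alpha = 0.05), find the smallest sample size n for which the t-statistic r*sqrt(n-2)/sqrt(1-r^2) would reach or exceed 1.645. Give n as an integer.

9

Need r·√(n−2)/√(1−r²) ≥ 1.645
√(n−2) ≥ 1.645·√(1−0.301401) / 0.549 = 1.645·0.835822 / 0.549 = 2.5044
n−2 ≥ 6.2720  ⇒  n ≥ 8.2720
Smallest integer n = 9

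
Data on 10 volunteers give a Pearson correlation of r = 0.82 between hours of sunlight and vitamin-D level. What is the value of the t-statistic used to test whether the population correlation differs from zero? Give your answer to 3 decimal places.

1 − r² = 1 − 0.6724 = 0.3276;  √(1−r²) = 0.572364
√(n−2) = √8 = 2.828427
t = r·√(n−2)/√(1−r²) = 0.82 · 2.828427 / 0.572364 = 4.052

4.052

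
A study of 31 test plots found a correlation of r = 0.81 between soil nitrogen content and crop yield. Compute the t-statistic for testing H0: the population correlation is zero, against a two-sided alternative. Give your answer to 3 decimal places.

7.438

1 − r² = 1 − 0.6561 = 0.3439;  √(1−r²) = 0.586430
√(n−2) = √29 = 5.385165
t = r·√(n−2)/√(1−r²) = 0.81 · 5.385165 / 0.586430 = 7.438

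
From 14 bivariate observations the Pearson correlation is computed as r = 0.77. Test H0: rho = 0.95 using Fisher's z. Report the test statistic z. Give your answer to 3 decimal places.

-2.691

z_r = atanh(0.77) = 1.020328,  z_0 = atanh(0.95) = 1.831781
SE = 1/√(n−3) = 1/√11 = 0.301511
z = (z_r − z_0)/SE = (1.020328 − 1.831781) / 0.301511 = -0.811453 / 0.301511 = -2.691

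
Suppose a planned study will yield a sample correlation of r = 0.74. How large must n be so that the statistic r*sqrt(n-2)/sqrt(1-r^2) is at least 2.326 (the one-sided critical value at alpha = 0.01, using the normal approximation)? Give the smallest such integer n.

7

r√(n−2)/√(1−r²) ≥ 2.326  ⇔  n−2 ≥ (2.326)²·(1−r²)/r²
(1−r²)/r² = (1−0.5476)/0.5476 = 0.8262
n ≥ 2 + 5.410276·0.8262 = 2 + 4.4700 = 6.4700
⌈6.4700⌉ = 7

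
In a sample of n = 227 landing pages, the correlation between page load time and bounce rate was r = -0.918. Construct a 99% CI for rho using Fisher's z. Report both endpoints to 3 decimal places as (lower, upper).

(-0.941, -0.886)

Fisher z: z_r = atanh(r) = ½·ln((1+(-0.918))/(1−(-0.918))) = -1.576160
SE(z) = 1/√(n−3) = 1/√224 = 0.066815
99% ⇒ z* = 2.576; margin = 2.576·0.066815 = 0.172115
CI on z-scale: (-1.748275, -1.404045)
Back-transform: tanh(-1.748275) = -0.941179, tanh(-1.404045) = -0.886223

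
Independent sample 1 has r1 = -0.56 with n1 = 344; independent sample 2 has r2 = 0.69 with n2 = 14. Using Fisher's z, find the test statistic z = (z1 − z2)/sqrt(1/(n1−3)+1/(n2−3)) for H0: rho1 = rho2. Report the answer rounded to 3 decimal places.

Fisher z-transforms: z1 = atanh(-0.56) = -0.632833, z2 = atanh(0.69) = 0.847956; difference d = -1.480789
Var(d) = 1/341 + 1/11 = 0.0029326 + 0.0909091 = 0.0938417
z = d/√Var(d) = -1.480789 / √0.0938417 = -1.480789 / 0.306336 = -4.834

-4.834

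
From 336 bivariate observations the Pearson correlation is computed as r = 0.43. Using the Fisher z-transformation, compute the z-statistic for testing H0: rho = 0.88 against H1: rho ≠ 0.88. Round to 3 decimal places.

Fisher z: atanh(0.43) = 0.459897, atanh(0.88) = 1.375768
z = (z_r − z_0)·√(n−3) = (0.459897 − 1.375768)·√333 = -0.915871 · 18.248288 = -16.713

-16.713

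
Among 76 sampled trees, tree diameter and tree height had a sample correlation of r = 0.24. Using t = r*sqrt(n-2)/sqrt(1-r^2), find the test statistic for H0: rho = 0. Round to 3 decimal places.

1 − r² = 1 − 0.0576 = 0.9424;  √(1−r²) = 0.970773
√(n−2) = √74 = 8.602325
t = r·√(n−2)/√(1−r²) = 0.24 · 8.602325 / 0.970773 = 2.127

2.127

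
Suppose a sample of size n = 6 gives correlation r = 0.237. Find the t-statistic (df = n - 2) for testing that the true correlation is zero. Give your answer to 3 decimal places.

t = r·√(n−2) / √(1−r²) with r = 0.237, n = 6
  = 0.237·√4 / √(1 − 0.056169)
  = 0.237·2.000000 / 0.971510
  = 0.474000 / 0.971510 = 0.488

0.488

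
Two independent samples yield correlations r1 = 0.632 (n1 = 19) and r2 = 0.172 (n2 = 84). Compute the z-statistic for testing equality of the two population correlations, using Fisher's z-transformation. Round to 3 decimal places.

2.087

Fisher z-transforms: z1 = atanh(0.632) = 0.744739, z2 = atanh(0.172) = 0.173727; difference d = 0.571012
Var(d) = 1/16 + 1/81 = 0.0625000 + 0.0123457 = 0.0748457
z = d/√Var(d) = 0.571012 / √0.0748457 = 0.571012 / 0.273579 = 2.087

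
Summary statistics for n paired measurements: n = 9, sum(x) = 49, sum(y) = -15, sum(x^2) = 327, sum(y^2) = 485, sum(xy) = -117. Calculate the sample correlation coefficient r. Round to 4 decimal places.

-0.2123

Numerator: nΣxy − (Σx)(Σy) = 9·(-117) − (49)(-15) = -318
Denominator: √[(nΣx²−(Σx)²)(nΣy²−(Σy)²)]
  nΣx²−(Σx)² = 9·327 − 2401 = 542;  nΣy²−(Σy)² = 9·485 − 225 = 4140
  √(542·4140) = √2243880 = 1497.9586
r = -318 / 1497.9586 = -0.2123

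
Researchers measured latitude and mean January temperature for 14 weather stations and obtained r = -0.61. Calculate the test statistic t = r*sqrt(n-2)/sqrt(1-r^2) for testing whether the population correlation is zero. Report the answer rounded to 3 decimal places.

t = r·√(n−2) / √(1−r²) with r = -0.61, n = 14
  = -0.61·√12 / √(1 − 0.3721)
  = -0.61·3.464102 / 0.792401
  = -2.113102 / 0.792401 = -2.667

-2.667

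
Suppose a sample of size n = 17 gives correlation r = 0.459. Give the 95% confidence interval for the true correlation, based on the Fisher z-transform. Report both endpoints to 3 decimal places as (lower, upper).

Fisher z: z_r = atanh(r) = ½·ln((1+0.459)/(1−0.459)) = 0.496044
SE(z) = 1/√(n−3) = 1/√14 = 0.267261
95% ⇒ z* = 1.960; margin = 1.960·0.267261 = 0.523832
CI on z-scale: (-0.027788, 1.019876)
Back-transform: tanh(-0.027788) = -0.027781, tanh(1.019876) = 0.769816

(-0.028, 0.770)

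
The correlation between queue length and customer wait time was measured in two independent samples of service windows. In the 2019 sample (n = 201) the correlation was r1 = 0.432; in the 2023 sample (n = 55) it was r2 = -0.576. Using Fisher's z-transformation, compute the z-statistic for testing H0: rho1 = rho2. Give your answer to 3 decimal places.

Fisher z-transforms: z1 = atanh(0.432) = 0.462353, z2 = atanh(-0.576) = -0.656456; difference d = 1.118809
Var(d) = 1/198 + 1/52 = 0.0050505 + 0.0192308 = 0.0242813
z = d/√Var(d) = 1.118809 / √0.0242813 = 1.118809 / 0.155825 = 7.180

7.180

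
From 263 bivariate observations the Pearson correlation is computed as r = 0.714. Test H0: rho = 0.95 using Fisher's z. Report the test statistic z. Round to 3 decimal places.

z_r = atanh(0.714) = 0.895297,  z_0 = atanh(0.95) = 1.831781
SE = 1/√(n−3) = 1/√260 = 0.062017
z = (z_r − z_0)/SE = (0.895297 − 1.831781) / 0.062017 = -0.936484 / 0.062017 = -15.100

-15.100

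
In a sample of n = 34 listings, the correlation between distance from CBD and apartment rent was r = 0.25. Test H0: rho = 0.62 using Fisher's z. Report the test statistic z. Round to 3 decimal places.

-2.615

z_r = atanh(0.25) = 0.255413,  z_0 = atanh(0.62) = 0.725005
SE = 1/√(n−3) = 1/√31 = 0.179605
z = (z_r − z_0)/SE = (0.255413 − 0.725005) / 0.179605 = -0.469592 / 0.179605 = -2.615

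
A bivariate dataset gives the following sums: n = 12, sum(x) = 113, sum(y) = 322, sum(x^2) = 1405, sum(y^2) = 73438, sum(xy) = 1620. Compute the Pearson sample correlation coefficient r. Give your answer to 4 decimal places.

-0.3005

S_xy = nΣxy − ΣxΣy = 12·1620 − 113·322 = 19440 − 36386 = -16946
S_xx = nΣx² − (Σx)² = 12·1405 − 113² = 16860 − 12769 = 4091
S_yy = nΣy² − (Σy)² = 12·73438 − 322² = 881256 − 103684 = 777572
r = S_xy / √(S_xx·S_yy) = -16946 / √(4091·777572) = -16946 / √3181047052 = -16946 / 56400.7717 = -0.3005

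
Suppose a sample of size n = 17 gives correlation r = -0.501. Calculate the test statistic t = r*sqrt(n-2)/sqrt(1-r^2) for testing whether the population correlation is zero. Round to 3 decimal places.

-2.242

t = r·√(n−2) / √(1−r²) with r = -0.501, n = 17
  = -0.501·√15 / √(1 − 0.251001)
  = -0.501·3.872983 / 0.865447
  = -1.940364 / 0.865447 = -2.242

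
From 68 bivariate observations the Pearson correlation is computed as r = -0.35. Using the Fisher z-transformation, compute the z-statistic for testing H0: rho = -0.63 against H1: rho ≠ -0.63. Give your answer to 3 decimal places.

3.031

Fisher z: atanh(-0.35) = -0.365444, atanh(-0.63) = -0.741416
z = (z_r − z_0)·√(n−3) = (-0.365444 − (-0.741416))·√65 = 0.375972 · 8.062258 = 3.031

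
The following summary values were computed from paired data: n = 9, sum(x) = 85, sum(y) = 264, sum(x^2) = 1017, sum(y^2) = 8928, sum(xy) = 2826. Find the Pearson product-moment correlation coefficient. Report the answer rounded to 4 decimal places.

S_xy = nΣxy − ΣxΣy = 9·2826 − 85·264 = 25434 − 22440 = 2994
S_xx = nΣx² − (Σx)² = 9·1017 − 85² = 9153 − 7225 = 1928
S_yy = nΣy² − (Σy)² = 9·8928 − 264² = 80352 − 69696 = 10656
r = S_xy / √(S_xx·S_yy) = 2994 / √(1928·10656) = 2994 / √20544768 = 2994 / 4532.6337 = 0.6605

0.6605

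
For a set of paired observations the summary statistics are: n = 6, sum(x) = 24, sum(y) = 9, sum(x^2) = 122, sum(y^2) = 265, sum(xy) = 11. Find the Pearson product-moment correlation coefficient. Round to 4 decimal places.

-0.3092

Numerator: nΣxy − (Σx)(Σy) = 6·11 − (24)(9) = -150
Denominator: √[(nΣx²−(Σx)²)(nΣy²−(Σy)²)]
  nΣx²−(Σx)² = 6·122 − 576 = 156;  nΣy²−(Σy)² = 6·265 − 81 = 1509
  √(156·1509) = √235404 = 485.1845
r = -150 / 485.1845 = -0.3092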